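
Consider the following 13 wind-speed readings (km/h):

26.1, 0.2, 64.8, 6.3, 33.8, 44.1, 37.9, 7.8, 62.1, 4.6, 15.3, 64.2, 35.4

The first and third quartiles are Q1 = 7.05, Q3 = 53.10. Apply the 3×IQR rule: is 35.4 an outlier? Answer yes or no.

no

IQR = Q3 − Q1 = 53.10 − 7.05 = 46.05.
Lower fence = Q1 − 3·IQR = 7.05 − 138.15 = -131.10.
Upper fence = Q3 + 3·IQR = 53.10 + 138.15 = 191.25.
35.4 lies within [-131.10, 191.25].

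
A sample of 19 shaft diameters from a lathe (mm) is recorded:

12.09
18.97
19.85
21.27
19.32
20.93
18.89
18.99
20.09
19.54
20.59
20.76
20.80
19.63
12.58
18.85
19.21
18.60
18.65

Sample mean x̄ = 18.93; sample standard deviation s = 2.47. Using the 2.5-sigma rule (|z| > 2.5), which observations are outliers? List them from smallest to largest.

12.09, 12.58

Cutoffs at x̄ ± 2.5s: 18.93 ± 2.5·2.47 = [12.755, 25.105].
12.09: z = -2.77, |z| > 2.5 → outlier.
12.58: z = -2.57, |z| > 2.5 → outlier.
Every other value lies within [12.755, 25.105].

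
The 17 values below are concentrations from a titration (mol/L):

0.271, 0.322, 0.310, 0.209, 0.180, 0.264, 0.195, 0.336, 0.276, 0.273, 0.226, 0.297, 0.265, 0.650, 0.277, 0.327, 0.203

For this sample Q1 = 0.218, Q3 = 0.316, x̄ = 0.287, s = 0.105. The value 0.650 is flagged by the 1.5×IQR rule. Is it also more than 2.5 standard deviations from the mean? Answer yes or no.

yes

z = (0.650 − 0.287) / 0.105 = 3.46.
|z| = 3.46 > 2.5.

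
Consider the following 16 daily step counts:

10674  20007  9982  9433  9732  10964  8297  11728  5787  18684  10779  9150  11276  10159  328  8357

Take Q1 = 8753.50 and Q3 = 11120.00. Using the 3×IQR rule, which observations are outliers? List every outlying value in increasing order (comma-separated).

328, 18684, 20007

IQR = Q3 − Q1 = 11120.00 − 8753.50 = 2366.50.
Lower fence = Q1 − 3·IQR = 8753.50 − 7099.50 = 1654.00.
Upper fence = Q3 + 3·IQR = 11120.00 + 7099.50 = 18219.50.
328 < 1654.00 → outlier.
18684 > 18219.50 → outlier.
20007 > 18219.50 → outlier.
All remaining values lie within [1654.00, 18219.50].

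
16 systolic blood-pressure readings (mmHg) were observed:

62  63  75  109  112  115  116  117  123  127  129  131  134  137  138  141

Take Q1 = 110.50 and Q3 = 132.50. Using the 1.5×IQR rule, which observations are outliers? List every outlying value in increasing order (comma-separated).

62, 63, 75

IQR = Q3 − Q1 = 132.50 − 110.50 = 22.00.
Lower fence = Q1 − 1.5·IQR = 110.50 − 33.00 = 77.50.
Upper fence = Q3 + 1.5·IQR = 132.50 + 33.00 = 165.50.
62 < 77.50 → outlier.
63 < 77.50 → outlier.
75 < 77.50 → outlier.
All remaining values lie within [77.50, 165.50].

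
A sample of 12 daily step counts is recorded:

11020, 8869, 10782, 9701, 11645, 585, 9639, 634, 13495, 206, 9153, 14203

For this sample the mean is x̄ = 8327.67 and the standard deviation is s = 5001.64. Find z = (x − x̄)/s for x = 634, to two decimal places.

z = (634 − 8327.67) / 5001.64 = -1.54.

-1.54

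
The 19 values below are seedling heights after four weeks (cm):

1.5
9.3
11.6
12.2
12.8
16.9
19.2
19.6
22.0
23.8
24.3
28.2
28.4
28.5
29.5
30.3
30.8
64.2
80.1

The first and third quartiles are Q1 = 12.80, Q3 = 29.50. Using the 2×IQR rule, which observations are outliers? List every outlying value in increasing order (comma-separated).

64.2, 80.1

IQR = Q3 − Q1 = 29.50 − 12.80 = 16.70.
Lower fence = Q1 − 2·IQR = 12.80 − 33.40 = -20.60.
Upper fence = Q3 + 2·IQR = 29.50 + 33.40 = 62.90.
64.2 > 62.90 → outlier.
80.1 > 62.90 → outlier.
All remaining values lie within [-20.60, 62.90].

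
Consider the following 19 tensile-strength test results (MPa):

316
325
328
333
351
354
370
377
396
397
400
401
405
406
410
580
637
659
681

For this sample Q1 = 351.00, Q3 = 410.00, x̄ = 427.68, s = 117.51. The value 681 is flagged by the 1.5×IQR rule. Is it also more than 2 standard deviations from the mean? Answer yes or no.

z = (681 − 427.68) / 117.51 = 2.16.
|z| = 2.16 > 2.

yes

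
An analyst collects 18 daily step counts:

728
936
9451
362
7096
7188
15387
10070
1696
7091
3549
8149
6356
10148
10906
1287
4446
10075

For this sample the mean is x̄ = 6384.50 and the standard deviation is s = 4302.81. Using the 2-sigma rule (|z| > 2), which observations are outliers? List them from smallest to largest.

Cutoffs at x̄ ± 2s: 6384.50 ± 2·4302.81 = [-2221.12, 14990.12].
15387: z = 2.09, |z| > 2 → outlier.
Every other value lies within [-2221.12, 14990.12].

15387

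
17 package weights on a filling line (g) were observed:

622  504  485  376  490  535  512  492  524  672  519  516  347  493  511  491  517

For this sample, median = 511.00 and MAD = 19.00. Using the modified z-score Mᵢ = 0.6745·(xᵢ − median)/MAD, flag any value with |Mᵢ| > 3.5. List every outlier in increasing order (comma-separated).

|Mᵢ| > 3.5 ⇔ |xᵢ − 511.00| > 3.5·19.00/0.6745 = 98.59.
So outliers lie outside [412.41, 609.59].
347: M = -5.82 → outlier.
376: M = -4.79 → outlier.
622: M = 3.94 → outlier.
672: M = 5.72 → outlier.

347, 376, 622, 672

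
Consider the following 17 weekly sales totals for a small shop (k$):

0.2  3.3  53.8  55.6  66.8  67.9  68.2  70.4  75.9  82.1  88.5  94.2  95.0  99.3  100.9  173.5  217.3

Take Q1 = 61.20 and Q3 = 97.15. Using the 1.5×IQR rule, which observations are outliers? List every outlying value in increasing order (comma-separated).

IQR = Q3 − Q1 = 97.15 − 61.20 = 35.95.
Lower fence = Q1 − 1.5·IQR = 61.20 − 53.925 = 7.275.
Upper fence = Q3 + 1.5·IQR = 97.15 + 53.925 = 151.075.
0.2 < 7.275 → outlier.
3.3 < 7.275 → outlier.
173.5 > 151.075 → outlier.
217.3 > 151.075 → outlier.
All remaining values lie within [7.275, 151.075].

0.2, 3.3, 173.5, 217.3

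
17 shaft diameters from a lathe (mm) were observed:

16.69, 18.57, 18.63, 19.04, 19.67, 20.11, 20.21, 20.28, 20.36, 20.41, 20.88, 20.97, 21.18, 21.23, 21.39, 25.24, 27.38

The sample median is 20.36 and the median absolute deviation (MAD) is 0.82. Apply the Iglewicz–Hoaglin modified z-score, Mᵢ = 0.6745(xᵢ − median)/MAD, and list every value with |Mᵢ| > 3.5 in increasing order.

25.24, 27.38

|Mᵢ| > 3.5 ⇔ |xᵢ − 20.36| > 3.5·0.82/0.6745 = 4.26.
So outliers lie outside [16.10, 24.62].
25.24: M = 4.01 → outlier.
27.38: M = 5.77 → outlier.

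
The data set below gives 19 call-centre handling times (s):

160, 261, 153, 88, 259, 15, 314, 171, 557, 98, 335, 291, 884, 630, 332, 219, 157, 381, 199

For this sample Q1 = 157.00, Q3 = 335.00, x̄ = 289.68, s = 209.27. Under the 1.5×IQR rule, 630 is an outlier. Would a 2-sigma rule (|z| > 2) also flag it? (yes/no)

no

z = (630 − 289.68) / 209.27 = 1.63.
|z| = 1.63 ≤ 2.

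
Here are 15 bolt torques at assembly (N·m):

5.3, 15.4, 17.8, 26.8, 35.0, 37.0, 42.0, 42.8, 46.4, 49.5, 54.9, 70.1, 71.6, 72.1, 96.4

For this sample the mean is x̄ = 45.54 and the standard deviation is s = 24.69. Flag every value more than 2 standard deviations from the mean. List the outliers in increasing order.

96.4

Cutoffs at x̄ ± 2s: 45.54 ± 2·24.69 = [-3.84, 94.92].
96.4: z = 2.06, |z| > 2 → outlier.
Every other value lies within [-3.84, 94.92].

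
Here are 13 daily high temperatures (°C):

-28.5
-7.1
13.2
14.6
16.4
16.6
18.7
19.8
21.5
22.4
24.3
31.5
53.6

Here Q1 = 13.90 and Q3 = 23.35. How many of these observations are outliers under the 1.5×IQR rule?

3

IQR = 9.45; fences at 13.90 − 14.175 = -0.275 and 23.35 + 14.175 = 37.525.
Outside the cutoffs: -28.5, -7.1, 53.6.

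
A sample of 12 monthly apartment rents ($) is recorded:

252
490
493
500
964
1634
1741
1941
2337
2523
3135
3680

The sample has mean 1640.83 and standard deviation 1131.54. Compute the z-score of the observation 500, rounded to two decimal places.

z = (500 − 1640.83) / 1131.54 = -1.01.

-1.01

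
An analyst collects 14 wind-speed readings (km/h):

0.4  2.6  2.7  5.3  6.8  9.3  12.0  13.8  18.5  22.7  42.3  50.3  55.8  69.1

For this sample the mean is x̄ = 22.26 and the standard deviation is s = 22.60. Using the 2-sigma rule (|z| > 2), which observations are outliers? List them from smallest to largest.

69.1

Cutoffs at x̄ ± 2s: 22.26 ± 2·22.60 = [-22.94, 67.46].
69.1: z = 2.07, |z| > 2 → outlier.
Every other value lies within [-22.94, 67.46].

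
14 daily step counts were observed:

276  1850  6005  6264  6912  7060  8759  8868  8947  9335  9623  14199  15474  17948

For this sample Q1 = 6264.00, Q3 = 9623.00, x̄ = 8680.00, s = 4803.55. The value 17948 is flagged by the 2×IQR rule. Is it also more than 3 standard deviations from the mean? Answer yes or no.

z = (17948 − 8680.00) / 4803.55 = 1.93.
|z| = 1.93 ≤ 3.

no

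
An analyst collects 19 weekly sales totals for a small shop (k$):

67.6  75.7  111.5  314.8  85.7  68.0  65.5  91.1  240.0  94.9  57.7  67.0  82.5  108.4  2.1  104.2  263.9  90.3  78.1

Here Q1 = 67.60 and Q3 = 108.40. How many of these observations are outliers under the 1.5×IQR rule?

IQR = 40.80; fences at 67.60 − 61.20 = 6.40 and 108.40 + 61.20 = 169.60.
Outside the cutoffs: 2.1, 240.0, 263.9, 314.8.

4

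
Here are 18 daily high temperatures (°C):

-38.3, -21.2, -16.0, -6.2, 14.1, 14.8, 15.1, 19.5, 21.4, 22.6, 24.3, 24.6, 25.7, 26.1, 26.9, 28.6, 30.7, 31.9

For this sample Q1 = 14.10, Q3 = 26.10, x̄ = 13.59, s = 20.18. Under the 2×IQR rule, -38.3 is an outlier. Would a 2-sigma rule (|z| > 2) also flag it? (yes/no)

yes

z = (-38.3 − 13.59) / 20.18 = -2.57.
|z| = 2.57 > 2.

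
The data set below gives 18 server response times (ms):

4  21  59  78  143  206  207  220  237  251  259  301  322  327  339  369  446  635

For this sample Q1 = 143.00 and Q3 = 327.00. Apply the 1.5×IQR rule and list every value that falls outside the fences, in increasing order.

635

IQR = Q3 − Q1 = 327.00 − 143.00 = 184.00.
Lower fence = Q1 − 1.5·IQR = 143.00 − 276.00 = -133.00.
Upper fence = Q3 + 1.5·IQR = 327.00 + 276.00 = 603.00.
635 > 603.00 → outlier.
All remaining values lie within [-133.00, 603.00].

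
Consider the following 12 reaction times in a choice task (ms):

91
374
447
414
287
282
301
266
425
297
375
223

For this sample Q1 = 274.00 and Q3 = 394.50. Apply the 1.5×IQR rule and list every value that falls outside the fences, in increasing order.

91

IQR = Q3 − Q1 = 394.50 − 274.00 = 120.50.
Lower fence = Q1 − 1.5·IQR = 274.00 − 180.75 = 93.25.
Upper fence = Q3 + 1.5·IQR = 394.50 + 180.75 = 575.25.
91 < 93.25 → outlier.
All remaining values lie within [93.25, 575.25].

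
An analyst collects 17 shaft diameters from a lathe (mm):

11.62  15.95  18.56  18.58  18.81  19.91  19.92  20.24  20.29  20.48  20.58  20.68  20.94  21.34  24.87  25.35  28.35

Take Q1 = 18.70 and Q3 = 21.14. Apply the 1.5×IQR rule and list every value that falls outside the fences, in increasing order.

11.62, 24.87, 25.35, 28.35

IQR = Q3 − Q1 = 21.14 − 18.70 = 2.44.
Lower fence = Q1 − 1.5·IQR = 18.70 − 3.66 = 15.04.
Upper fence = Q3 + 1.5·IQR = 21.14 + 3.66 = 24.80.
11.62 < 15.04 → outlier.
24.87 > 24.80 → outlier.
25.35 > 24.80 → outlier.
28.35 > 24.80 → outlier.
All remaining values lie within [15.04, 24.80].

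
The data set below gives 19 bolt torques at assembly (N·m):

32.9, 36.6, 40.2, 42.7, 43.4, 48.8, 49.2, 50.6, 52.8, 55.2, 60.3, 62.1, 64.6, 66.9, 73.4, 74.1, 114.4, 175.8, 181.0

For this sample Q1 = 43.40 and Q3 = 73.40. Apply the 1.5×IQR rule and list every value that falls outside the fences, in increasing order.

IQR = Q3 − Q1 = 73.40 − 43.40 = 30.00.
Lower fence = Q1 − 1.5·IQR = 43.40 − 45.00 = -1.60.
Upper fence = Q3 + 1.5·IQR = 73.40 + 45.00 = 118.40.
175.8 > 118.40 → outlier.
181.0 > 118.40 → outlier.
All remaining values lie within [-1.60, 118.40].

175.8, 181.0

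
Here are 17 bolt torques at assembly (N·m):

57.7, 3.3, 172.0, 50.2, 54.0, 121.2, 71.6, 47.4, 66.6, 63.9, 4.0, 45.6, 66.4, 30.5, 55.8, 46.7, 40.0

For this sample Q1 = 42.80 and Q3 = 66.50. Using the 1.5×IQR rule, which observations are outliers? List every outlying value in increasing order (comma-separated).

IQR = Q3 − Q1 = 66.50 − 42.80 = 23.70.
Lower fence = Q1 − 1.5·IQR = 42.80 − 35.55 = 7.25.
Upper fence = Q3 + 1.5·IQR = 66.50 + 35.55 = 102.05.
3.3 < 7.25 → outlier.
4.0 < 7.25 → outlier.
121.2 > 102.05 → outlier.
172.0 > 102.05 → outlier.
All remaining values lie within [7.25, 102.05].

3.3, 4.0, 121.2, 172.0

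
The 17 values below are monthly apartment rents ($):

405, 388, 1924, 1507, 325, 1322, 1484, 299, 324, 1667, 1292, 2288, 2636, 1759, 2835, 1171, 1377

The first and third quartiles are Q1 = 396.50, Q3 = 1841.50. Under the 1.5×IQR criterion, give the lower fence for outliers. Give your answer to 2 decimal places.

IQR = Q3 − Q1 = 1841.50 − 396.50 = 1445.00.
Lower fence = Q1 − 1.5·IQR = 396.50 − 2167.50 = -1771.00.
Upper fence = Q3 + 1.5·IQR = 1841.50 + 2167.50 = 4009.00.

-1771.00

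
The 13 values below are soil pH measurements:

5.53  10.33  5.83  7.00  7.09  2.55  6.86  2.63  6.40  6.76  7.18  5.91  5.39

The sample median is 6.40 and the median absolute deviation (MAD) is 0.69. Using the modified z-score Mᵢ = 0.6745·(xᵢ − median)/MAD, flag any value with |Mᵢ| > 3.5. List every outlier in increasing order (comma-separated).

|Mᵢ| > 3.5 ⇔ |xᵢ − 6.40| > 3.5·0.69/0.6745 = 3.58.
So outliers lie outside [2.82, 9.98].
2.55: M = -3.76 → outlier.
2.63: M = -3.69 → outlier.
10.33: M = 3.84 → outlier.

2.55, 2.63, 10.33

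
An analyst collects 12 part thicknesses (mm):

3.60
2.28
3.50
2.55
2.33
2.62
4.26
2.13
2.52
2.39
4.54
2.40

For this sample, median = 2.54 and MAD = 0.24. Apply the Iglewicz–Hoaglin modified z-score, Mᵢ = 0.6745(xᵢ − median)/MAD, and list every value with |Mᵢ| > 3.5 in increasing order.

|Mᵢ| > 3.5 ⇔ |xᵢ − 2.54| > 3.5·0.24/0.6745 = 1.25.
So outliers lie outside [1.29, 3.79].
4.26: M = 4.83 → outlier.
4.54: M = 5.62 → outlier.

4.26, 4.54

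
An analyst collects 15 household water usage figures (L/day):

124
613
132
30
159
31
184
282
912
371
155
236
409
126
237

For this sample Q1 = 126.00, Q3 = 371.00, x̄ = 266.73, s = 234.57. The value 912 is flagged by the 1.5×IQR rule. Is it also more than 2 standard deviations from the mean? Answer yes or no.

z = (912 − 266.73) / 234.57 = 2.75.
|z| = 2.75 > 2.

yes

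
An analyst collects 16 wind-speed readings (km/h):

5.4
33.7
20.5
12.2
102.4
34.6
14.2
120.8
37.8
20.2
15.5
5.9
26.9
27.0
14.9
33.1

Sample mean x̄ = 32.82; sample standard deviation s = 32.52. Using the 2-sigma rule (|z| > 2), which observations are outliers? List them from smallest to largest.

Cutoffs at x̄ ± 2s: 32.82 ± 2·32.52 = [-32.22, 97.86].
102.4: z = 2.14, |z| > 2 → outlier.
120.8: z = 2.71, |z| > 2 → outlier.
Every other value lies within [-32.22, 97.86].

102.4, 120.8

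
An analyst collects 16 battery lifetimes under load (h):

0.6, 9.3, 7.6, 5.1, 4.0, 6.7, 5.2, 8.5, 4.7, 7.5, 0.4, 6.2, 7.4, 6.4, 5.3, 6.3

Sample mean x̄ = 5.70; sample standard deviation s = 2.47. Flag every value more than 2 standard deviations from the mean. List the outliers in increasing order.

Cutoffs at x̄ ± 2s: 5.70 ± 2·2.47 = [0.76, 10.64].
0.4: z = -2.15, |z| > 2 → outlier.
0.6: z = -2.06, |z| > 2 → outlier.
Every other value lies within [0.76, 10.64].

0.4, 0.6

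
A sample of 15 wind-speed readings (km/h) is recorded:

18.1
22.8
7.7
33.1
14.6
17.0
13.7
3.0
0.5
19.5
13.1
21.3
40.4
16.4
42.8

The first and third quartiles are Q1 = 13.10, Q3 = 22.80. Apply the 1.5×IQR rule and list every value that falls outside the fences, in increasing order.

40.4, 42.8

IQR = Q3 − Q1 = 22.80 − 13.10 = 9.70.
Lower fence = Q1 − 1.5·IQR = 13.10 − 14.55 = -1.45.
Upper fence = Q3 + 1.5·IQR = 22.80 + 14.55 = 37.35.
40.4 > 37.35 → outlier.
42.8 > 37.35 → outlier.
All remaining values lie within [-1.45, 37.35].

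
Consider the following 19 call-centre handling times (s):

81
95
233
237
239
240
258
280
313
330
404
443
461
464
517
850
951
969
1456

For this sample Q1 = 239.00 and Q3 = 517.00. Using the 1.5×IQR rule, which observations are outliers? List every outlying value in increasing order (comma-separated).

IQR = Q3 − Q1 = 517.00 − 239.00 = 278.00.
Lower fence = Q1 − 1.5·IQR = 239.00 − 417.00 = -178.00.
Upper fence = Q3 + 1.5·IQR = 517.00 + 417.00 = 934.00.
951 > 934.00 → outlier.
969 > 934.00 → outlier.
1456 > 934.00 → outlier.
All remaining values lie within [-178.00, 934.00].

951, 969, 1456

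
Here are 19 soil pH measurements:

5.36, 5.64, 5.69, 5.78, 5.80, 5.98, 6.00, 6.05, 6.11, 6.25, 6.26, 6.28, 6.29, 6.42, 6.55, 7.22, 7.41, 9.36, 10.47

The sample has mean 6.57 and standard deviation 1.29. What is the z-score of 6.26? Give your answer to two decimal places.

-0.24

z = (6.26 − 6.57) / 1.29 = -0.24.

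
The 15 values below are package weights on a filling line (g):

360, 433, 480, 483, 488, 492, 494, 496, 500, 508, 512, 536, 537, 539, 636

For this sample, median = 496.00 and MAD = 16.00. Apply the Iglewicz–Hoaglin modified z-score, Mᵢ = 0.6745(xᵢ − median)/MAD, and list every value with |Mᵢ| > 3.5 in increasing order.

|Mᵢ| > 3.5 ⇔ |xᵢ − 496.00| > 3.5·16.00/0.6745 = 83.02.
So outliers lie outside [412.98, 579.02].
360: M = -5.73 → outlier.
636: M = 5.90 → outlier.

360, 636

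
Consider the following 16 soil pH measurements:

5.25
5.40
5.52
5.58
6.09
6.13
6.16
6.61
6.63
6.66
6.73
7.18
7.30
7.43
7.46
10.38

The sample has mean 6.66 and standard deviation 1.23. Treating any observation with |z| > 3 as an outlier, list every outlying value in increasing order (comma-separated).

10.38

Cutoffs at x̄ ± 3s: 6.66 ± 3·1.23 = [2.97, 10.35].
10.38: z = 3.02, |z| > 3 → outlier.
Every other value lies within [2.97, 10.35].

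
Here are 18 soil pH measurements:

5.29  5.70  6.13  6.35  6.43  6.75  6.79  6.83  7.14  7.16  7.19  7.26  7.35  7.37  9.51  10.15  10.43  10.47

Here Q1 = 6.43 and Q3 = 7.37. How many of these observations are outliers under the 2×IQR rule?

IQR = 0.94; fences at 6.43 − 1.88 = 4.55 and 7.37 + 1.88 = 9.25.
Outside the cutoffs: 9.51, 10.15, 10.43, 10.47.

4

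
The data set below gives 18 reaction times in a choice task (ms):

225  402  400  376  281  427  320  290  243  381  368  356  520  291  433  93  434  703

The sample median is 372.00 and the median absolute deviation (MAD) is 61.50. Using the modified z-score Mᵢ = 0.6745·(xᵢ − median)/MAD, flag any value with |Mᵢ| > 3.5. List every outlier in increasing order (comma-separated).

703

|Mᵢ| > 3.5 ⇔ |xᵢ − 372.00| > 3.5·61.50/0.6745 = 319.13.
So outliers lie outside [52.87, 691.13].
703: M = 3.63 → outlier.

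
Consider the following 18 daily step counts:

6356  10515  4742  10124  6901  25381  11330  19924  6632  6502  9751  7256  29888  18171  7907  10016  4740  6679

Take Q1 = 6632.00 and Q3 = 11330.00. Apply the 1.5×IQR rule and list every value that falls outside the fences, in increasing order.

19924, 25381, 29888

IQR = Q3 − Q1 = 11330.00 − 6632.00 = 4698.00.
Lower fence = Q1 − 1.5·IQR = 6632.00 − 7047.00 = -415.00.
Upper fence = Q3 + 1.5·IQR = 11330.00 + 7047.00 = 18377.00.
19924 > 18377.00 → outlier.
25381 > 18377.00 → outlier.
29888 > 18377.00 → outlier.
All remaining values lie within [-415.00, 18377.00].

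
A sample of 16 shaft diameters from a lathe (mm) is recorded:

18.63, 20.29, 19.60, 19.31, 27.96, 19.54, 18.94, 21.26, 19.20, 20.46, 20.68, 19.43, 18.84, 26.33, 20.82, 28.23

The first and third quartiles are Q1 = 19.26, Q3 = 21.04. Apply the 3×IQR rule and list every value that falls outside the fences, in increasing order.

27.96, 28.23

IQR = Q3 − Q1 = 21.04 − 19.26 = 1.78.
Lower fence = Q1 − 3·IQR = 19.26 − 5.34 = 13.92.
Upper fence = Q3 + 3·IQR = 21.04 + 5.34 = 26.38.
27.96 > 26.38 → outlier.
28.23 > 26.38 → outlier.
All remaining values lie within [13.92, 26.38].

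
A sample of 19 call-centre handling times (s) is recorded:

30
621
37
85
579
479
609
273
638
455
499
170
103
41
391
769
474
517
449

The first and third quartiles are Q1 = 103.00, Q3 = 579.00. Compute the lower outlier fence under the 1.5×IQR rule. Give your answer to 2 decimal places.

IQR = Q3 − Q1 = 579.00 − 103.00 = 476.00.
Lower fence = Q1 − 1.5·IQR = 103.00 − 714.00 = -611.00.
Upper fence = Q3 + 1.5·IQR = 579.00 + 714.00 = 1293.00.

-611.00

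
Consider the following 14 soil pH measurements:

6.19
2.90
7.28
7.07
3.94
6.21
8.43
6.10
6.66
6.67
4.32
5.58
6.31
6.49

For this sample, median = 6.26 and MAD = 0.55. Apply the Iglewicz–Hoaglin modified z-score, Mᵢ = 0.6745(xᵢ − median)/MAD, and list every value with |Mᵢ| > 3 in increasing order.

|Mᵢ| > 3 ⇔ |xᵢ − 6.26| > 3·0.55/0.6745 = 2.45.
So outliers lie outside [3.81, 8.71].
2.90: M = -4.12 → outlier.

2.90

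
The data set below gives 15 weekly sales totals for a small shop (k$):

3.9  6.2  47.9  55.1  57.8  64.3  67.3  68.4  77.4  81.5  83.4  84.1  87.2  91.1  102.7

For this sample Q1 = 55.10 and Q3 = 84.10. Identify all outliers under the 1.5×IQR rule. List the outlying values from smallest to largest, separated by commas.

IQR = Q3 − Q1 = 84.10 − 55.10 = 29.00.
Lower fence = Q1 − 1.5·IQR = 55.10 − 43.50 = 11.60.
Upper fence = Q3 + 1.5·IQR = 84.10 + 43.50 = 127.60.
3.9 < 11.60 → outlier.
6.2 < 11.60 → outlier.
All remaining values lie within [11.60, 127.60].

3.9, 6.2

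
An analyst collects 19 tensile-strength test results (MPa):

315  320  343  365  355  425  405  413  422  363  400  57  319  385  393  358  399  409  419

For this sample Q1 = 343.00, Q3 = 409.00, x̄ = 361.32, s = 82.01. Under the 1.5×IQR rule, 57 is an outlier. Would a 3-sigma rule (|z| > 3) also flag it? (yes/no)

yes

z = (57 − 361.32) / 82.01 = -3.71.
|z| = 3.71 > 3.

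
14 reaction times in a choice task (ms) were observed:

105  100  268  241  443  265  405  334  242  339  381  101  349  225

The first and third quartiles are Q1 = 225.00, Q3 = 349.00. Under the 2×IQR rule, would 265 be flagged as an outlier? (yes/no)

no

IQR = Q3 − Q1 = 349.00 − 225.00 = 124.00.
Lower fence = Q1 − 2·IQR = 225.00 − 248.00 = -23.00.
Upper fence = Q3 + 2·IQR = 349.00 + 248.00 = 597.00.
265 lies within [-23.00, 597.00].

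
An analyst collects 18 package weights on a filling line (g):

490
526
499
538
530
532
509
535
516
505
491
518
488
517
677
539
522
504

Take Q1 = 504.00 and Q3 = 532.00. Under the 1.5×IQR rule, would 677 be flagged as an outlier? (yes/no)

yes

IQR = Q3 − Q1 = 532.00 − 504.00 = 28.00.
Lower fence = Q1 − 1.5·IQR = 504.00 − 42.00 = 462.00.
Upper fence = Q3 + 1.5·IQR = 532.00 + 42.00 = 574.00.
677 lies above the upper fence.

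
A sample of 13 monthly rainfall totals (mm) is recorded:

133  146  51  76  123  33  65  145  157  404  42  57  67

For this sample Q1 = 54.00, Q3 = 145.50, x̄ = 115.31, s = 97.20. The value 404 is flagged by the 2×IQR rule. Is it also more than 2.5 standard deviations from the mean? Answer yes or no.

z = (404 − 115.31) / 97.20 = 2.97.
|z| = 2.97 > 2.5.

yes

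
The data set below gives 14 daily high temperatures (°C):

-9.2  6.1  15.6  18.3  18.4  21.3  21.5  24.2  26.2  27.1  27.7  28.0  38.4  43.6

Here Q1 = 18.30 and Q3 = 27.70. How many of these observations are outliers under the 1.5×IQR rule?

2

IQR = 9.40; fences at 18.30 − 14.10 = 4.20 and 27.70 + 14.10 = 41.80.
Outside the cutoffs: -9.2, 43.6.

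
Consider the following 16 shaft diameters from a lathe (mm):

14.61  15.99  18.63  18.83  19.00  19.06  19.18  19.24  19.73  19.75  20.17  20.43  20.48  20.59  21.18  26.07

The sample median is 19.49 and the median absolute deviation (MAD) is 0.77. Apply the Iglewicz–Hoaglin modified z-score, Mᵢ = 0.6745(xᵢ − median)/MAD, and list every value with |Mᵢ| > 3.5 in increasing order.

|Mᵢ| > 3.5 ⇔ |xᵢ − 19.49| > 3.5·0.77/0.6745 = 4.00.
So outliers lie outside [15.49, 23.49].
14.61: M = -4.27 → outlier.
26.07: M = 5.76 → outlier.

14.61, 26.07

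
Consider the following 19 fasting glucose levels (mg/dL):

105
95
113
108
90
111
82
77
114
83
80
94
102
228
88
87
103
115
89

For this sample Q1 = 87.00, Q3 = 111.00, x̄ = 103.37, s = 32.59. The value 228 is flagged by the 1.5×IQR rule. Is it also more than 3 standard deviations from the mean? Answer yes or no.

z = (228 − 103.37) / 32.59 = 3.82.
|z| = 3.82 > 3.

yes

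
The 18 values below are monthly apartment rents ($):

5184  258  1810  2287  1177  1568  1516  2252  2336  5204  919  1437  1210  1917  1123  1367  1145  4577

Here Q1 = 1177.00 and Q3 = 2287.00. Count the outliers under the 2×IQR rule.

IQR = 1110.00; fences at 1177.00 − 2220.00 = -1043.00 and 2287.00 + 2220.00 = 4507.00.
Outside the cutoffs: 4577, 5184, 5204.

3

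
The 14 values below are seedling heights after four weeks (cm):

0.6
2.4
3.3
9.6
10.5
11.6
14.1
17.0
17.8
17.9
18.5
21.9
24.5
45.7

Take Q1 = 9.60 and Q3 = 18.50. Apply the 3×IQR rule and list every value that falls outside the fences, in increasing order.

45.7

IQR = Q3 − Q1 = 18.50 − 9.60 = 8.90.
Lower fence = Q1 − 3·IQR = 9.60 − 26.70 = -17.10.
Upper fence = Q3 + 3·IQR = 18.50 + 26.70 = 45.20.
45.7 > 45.20 → outlier.
All remaining values lie within [-17.10, 45.20].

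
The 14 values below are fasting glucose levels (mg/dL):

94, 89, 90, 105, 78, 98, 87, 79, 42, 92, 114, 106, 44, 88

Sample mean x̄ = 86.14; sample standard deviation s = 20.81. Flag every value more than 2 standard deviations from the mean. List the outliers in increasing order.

Cutoffs at x̄ ± 2s: 86.14 ± 2·20.81 = [44.52, 127.76].
42: z = -2.12, |z| > 2 → outlier.
44: z = -2.02, |z| > 2 → outlier.
Every other value lies within [44.52, 127.76].

42, 44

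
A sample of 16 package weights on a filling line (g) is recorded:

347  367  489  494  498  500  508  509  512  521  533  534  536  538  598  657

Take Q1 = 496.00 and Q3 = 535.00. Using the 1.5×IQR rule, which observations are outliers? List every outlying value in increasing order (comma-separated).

IQR = Q3 − Q1 = 535.00 − 496.00 = 39.00.
Lower fence = Q1 − 1.5·IQR = 496.00 − 58.50 = 437.50.
Upper fence = Q3 + 1.5·IQR = 535.00 + 58.50 = 593.50.
347 < 437.50 → outlier.
367 < 437.50 → outlier.
598 > 593.50 → outlier.
657 > 593.50 → outlier.
All remaining values lie within [437.50, 593.50].

347, 367, 598, 657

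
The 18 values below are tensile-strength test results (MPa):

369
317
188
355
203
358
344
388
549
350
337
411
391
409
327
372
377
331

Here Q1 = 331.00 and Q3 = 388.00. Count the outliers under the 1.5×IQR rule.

IQR = 57.00; fences at 331.00 − 85.50 = 245.50 and 388.00 + 85.50 = 473.50.
Outside the cutoffs: 188, 203, 549.

3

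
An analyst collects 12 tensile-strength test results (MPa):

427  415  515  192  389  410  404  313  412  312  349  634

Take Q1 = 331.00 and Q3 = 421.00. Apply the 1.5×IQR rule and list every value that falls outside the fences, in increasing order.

192, 634

IQR = Q3 − Q1 = 421.00 − 331.00 = 90.00.
Lower fence = Q1 − 1.5·IQR = 331.00 − 135.00 = 196.00.
Upper fence = Q3 + 1.5·IQR = 421.00 + 135.00 = 556.00.
192 < 196.00 → outlier.
634 > 556.00 → outlier.
All remaining values lie within [196.00, 556.00].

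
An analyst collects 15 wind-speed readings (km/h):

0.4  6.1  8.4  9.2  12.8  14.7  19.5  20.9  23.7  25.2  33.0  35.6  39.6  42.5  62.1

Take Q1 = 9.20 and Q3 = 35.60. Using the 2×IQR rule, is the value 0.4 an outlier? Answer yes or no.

IQR = Q3 − Q1 = 35.60 − 9.20 = 26.40.
Lower fence = Q1 − 2·IQR = 9.20 − 52.80 = -43.60.
Upper fence = Q3 + 2·IQR = 35.60 + 52.80 = 88.40.
0.4 lies within [-43.60, 88.40].

no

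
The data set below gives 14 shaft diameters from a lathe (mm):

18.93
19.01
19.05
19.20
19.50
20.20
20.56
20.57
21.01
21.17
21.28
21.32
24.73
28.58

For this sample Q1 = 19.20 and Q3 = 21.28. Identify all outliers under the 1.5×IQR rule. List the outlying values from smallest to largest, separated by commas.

24.73, 28.58

IQR = Q3 − Q1 = 21.28 − 19.20 = 2.08.
Lower fence = Q1 − 1.5·IQR = 19.20 − 3.12 = 16.08.
Upper fence = Q3 + 1.5·IQR = 21.28 + 3.12 = 24.40.
24.73 > 24.40 → outlier.
28.58 > 24.40 → outlier.
All remaining values lie within [16.08, 24.40].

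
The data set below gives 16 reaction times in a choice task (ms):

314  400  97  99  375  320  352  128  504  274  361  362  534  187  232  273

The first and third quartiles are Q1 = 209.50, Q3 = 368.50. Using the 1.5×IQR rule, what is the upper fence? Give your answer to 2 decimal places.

IQR = Q3 − Q1 = 368.50 − 209.50 = 159.00.
Lower fence = Q1 − 1.5·IQR = 209.50 − 238.50 = -29.00.
Upper fence = Q3 + 1.5·IQR = 368.50 + 238.50 = 607.00.

607.00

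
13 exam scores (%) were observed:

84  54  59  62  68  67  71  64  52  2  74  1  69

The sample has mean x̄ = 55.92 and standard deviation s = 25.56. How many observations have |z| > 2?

Cutoffs: x̄ ± 2s = [4.80, 107.04].
Outside the cutoffs: 1, 2.

2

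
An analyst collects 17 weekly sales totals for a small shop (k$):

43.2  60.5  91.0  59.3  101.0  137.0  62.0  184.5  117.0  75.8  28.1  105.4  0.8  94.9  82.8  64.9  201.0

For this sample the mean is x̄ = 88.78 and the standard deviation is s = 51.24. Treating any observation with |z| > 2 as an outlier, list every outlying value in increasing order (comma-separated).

Cutoffs at x̄ ± 2s: 88.78 ± 2·51.24 = [-13.70, 191.26].
201.0: z = 2.19, |z| > 2 → outlier.
Every other value lies within [-13.70, 191.26].

201.0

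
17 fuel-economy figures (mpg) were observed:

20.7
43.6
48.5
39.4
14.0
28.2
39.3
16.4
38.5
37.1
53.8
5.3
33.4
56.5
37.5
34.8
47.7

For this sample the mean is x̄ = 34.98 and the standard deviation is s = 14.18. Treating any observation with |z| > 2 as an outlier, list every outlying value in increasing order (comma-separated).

5.3

Cutoffs at x̄ ± 2s: 34.98 ± 2·14.18 = [6.62, 63.34].
5.3: z = -2.09, |z| > 2 → outlier.
Every other value lies within [6.62, 63.34].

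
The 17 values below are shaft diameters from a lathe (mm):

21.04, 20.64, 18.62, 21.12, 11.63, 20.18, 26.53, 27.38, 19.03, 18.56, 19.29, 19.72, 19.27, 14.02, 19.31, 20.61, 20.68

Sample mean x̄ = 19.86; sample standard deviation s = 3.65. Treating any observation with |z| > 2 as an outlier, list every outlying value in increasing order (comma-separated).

11.63, 27.38

Cutoffs at x̄ ± 2s: 19.86 ± 2·3.65 = [12.56, 27.16].
11.63: z = -2.25, |z| > 2 → outlier.
27.38: z = 2.06, |z| > 2 → outlier.
Every other value lies within [12.56, 27.16].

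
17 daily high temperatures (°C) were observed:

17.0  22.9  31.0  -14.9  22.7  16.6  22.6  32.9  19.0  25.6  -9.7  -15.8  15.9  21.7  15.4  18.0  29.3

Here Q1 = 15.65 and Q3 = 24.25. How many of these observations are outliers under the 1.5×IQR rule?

IQR = 8.60; fences at 15.65 − 12.90 = 2.75 and 24.25 + 12.90 = 37.15.
Outside the cutoffs: -15.8, -14.9, -9.7.

3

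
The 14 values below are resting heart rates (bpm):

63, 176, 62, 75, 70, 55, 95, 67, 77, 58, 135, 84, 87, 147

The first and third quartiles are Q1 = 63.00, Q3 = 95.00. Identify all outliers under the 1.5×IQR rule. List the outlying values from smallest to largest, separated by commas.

147, 176

IQR = Q3 − Q1 = 95.00 − 63.00 = 32.00.
Lower fence = Q1 − 1.5·IQR = 63.00 − 48.00 = 15.00.
Upper fence = Q3 + 1.5·IQR = 95.00 + 48.00 = 143.00.
147 > 143.00 → outlier.
176 > 143.00 → outlier.
All remaining values lie within [15.00, 143.00].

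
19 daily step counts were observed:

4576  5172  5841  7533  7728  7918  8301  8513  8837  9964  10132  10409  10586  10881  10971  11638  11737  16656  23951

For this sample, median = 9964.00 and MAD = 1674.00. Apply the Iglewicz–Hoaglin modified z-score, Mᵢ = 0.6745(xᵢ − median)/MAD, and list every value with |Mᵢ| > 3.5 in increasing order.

23951

|Mᵢ| > 3.5 ⇔ |xᵢ − 9964.00| > 3.5·1674.00/0.6745 = 8686.43.
So outliers lie outside [1277.57, 18650.43].
23951: M = 5.64 → outlier.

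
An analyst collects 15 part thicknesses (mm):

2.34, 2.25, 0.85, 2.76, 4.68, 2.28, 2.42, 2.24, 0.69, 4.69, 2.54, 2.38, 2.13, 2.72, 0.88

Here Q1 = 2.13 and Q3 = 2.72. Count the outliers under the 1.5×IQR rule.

IQR = 0.59; fences at 2.13 − 0.885 = 1.245 and 2.72 + 0.885 = 3.605.
Outside the cutoffs: 0.69, 0.85, 0.88, 4.68, 4.69.

5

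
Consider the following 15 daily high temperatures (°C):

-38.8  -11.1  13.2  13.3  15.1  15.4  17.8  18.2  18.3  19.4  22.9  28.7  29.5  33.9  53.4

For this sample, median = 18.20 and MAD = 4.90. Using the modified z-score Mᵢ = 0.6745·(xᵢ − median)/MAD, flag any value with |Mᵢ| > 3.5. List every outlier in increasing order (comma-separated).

|Mᵢ| > 3.5 ⇔ |xᵢ − 18.20| > 3.5·4.90/0.6745 = 25.43.
So outliers lie outside [-7.23, 43.63].
-38.8: M = -7.85 → outlier.
-11.1: M = -4.03 → outlier.
53.4: M = 4.85 → outlier.

-38.8, -11.1, 53.4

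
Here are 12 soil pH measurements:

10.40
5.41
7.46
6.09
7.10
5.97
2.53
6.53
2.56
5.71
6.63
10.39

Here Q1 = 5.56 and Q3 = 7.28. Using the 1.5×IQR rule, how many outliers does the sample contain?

IQR = 1.72; fences at 5.56 − 2.58 = 2.98 and 7.28 + 2.58 = 9.86.
Outside the cutoffs: 2.53, 2.56, 10.39, 10.40.

4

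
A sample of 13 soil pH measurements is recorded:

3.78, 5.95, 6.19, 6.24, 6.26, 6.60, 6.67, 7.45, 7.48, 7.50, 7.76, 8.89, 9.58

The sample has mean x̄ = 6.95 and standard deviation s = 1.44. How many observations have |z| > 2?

1

Cutoffs: x̄ ± 2s = [4.07, 9.83].
Outside the cutoffs: 3.78.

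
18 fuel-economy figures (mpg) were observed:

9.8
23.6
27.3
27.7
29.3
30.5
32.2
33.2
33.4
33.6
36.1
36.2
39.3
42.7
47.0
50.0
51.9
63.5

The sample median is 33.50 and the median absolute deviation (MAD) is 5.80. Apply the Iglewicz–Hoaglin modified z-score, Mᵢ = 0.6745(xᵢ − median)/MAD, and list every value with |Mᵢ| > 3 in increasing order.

|Mᵢ| > 3 ⇔ |xᵢ − 33.50| > 3·5.80/0.6745 = 25.80.
So outliers lie outside [7.70, 59.30].
63.5: M = 3.49 → outlier.

63.5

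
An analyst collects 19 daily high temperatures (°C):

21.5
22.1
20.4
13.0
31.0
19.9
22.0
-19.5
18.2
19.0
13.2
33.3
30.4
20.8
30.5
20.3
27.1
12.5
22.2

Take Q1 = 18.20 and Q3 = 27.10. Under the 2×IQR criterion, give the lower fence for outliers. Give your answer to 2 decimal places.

IQR = Q3 − Q1 = 27.10 − 18.20 = 8.90.
Lower fence = Q1 − 2·IQR = 18.20 − 17.80 = 0.40.
Upper fence = Q3 + 2·IQR = 27.10 + 17.80 = 44.90.

0.40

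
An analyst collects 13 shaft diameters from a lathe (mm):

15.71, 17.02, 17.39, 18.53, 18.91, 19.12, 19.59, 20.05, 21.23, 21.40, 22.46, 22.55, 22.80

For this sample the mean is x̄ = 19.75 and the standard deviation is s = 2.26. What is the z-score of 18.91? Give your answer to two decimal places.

z = (18.91 − 19.75) / 2.26 = -0.37.

-0.37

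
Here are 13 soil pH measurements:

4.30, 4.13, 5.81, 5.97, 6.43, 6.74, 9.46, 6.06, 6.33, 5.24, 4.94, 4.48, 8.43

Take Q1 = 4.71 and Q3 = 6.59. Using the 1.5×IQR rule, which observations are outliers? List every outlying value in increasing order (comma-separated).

IQR = Q3 − Q1 = 6.59 − 4.71 = 1.88.
Lower fence = Q1 − 1.5·IQR = 4.71 − 2.82 = 1.89.
Upper fence = Q3 + 1.5·IQR = 6.59 + 2.82 = 9.41.
9.46 > 9.41 → outlier.
All remaining values lie within [1.89, 9.41].

9.46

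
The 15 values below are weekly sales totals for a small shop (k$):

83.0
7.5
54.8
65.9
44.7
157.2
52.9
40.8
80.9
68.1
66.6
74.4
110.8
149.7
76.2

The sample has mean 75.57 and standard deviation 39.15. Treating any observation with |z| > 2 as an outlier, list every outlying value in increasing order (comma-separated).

157.2

Cutoffs at x̄ ± 2s: 75.57 ± 2·39.15 = [-2.73, 153.87].
157.2: z = 2.09, |z| > 2 → outlier.
Every other value lies within [-2.73, 153.87].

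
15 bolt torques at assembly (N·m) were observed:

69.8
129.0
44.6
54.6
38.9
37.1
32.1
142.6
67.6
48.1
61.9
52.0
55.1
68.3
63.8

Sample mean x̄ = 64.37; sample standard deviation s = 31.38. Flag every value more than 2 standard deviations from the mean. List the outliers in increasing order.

129.0, 142.6

Cutoffs at x̄ ± 2s: 64.37 ± 2·31.38 = [1.61, 127.13].
129.0: z = 2.06, |z| > 2 → outlier.
142.6: z = 2.49, |z| > 2 → outlier.
Every other value lies within [1.61, 127.13].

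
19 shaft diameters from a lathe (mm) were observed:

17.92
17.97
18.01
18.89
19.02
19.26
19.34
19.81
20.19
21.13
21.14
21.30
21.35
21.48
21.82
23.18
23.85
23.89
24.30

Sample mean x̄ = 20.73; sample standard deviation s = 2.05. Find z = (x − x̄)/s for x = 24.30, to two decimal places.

1.74

z = (24.30 − 20.73) / 2.05 = 1.74.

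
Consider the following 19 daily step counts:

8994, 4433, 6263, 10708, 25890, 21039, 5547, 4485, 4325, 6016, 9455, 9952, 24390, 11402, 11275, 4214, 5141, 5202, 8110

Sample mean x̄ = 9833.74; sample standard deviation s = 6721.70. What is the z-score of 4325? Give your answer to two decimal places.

-0.82

z = (4325 − 9833.74) / 6721.70 = -0.82.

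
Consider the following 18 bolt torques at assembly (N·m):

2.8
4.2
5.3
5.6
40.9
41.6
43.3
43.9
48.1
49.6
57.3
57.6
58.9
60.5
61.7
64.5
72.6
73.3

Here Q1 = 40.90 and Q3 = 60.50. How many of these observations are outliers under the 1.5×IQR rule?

4

IQR = 19.60; fences at 40.90 − 29.40 = 11.50 and 60.50 + 29.40 = 89.90.
Outside the cutoffs: 2.8, 4.2, 5.3, 5.6.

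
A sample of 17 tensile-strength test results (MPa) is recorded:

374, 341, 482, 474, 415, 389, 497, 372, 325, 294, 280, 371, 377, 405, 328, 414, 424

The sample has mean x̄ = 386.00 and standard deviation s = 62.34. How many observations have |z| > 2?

0

Cutoffs: x̄ ± 2s = [261.32, 510.68].
Every value lies within the cutoffs.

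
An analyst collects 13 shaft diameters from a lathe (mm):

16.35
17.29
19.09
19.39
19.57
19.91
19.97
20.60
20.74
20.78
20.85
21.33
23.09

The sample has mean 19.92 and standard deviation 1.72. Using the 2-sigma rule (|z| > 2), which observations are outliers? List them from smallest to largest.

16.35

Cutoffs at x̄ ± 2s: 19.92 ± 2·1.72 = [16.48, 23.36].
16.35: z = -2.08, |z| > 2 → outlier.
Every other value lies within [16.48, 23.36].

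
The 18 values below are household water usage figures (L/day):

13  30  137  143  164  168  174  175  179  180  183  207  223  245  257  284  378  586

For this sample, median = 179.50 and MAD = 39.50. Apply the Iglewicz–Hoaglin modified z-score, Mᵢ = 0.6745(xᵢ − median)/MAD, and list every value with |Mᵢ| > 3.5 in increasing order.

|Mᵢ| > 3.5 ⇔ |xᵢ − 179.50| > 3.5·39.50/0.6745 = 204.97.
So outliers lie outside [-25.47, 384.47].
586: M = 6.94 → outlier.

586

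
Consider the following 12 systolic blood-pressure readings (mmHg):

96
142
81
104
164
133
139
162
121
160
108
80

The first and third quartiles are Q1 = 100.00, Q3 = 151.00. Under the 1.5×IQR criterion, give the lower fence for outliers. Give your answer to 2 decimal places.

IQR = Q3 − Q1 = 151.00 − 100.00 = 51.00.
Lower fence = Q1 − 1.5·IQR = 100.00 − 76.50 = 23.50.
Upper fence = Q3 + 1.5·IQR = 151.00 + 76.50 = 227.50.

23.50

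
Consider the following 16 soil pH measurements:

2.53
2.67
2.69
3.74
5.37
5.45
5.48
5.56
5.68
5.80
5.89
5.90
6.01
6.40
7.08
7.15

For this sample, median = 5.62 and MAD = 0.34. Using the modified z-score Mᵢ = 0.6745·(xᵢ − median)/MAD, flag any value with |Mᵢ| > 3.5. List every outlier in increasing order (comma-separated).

2.53, 2.67, 2.69, 3.74

|Mᵢ| > 3.5 ⇔ |xᵢ − 5.62| > 3.5·0.34/0.6745 = 1.76.
So outliers lie outside [3.86, 7.38].
2.53: M = -6.13 → outlier.
2.67: M = -5.85 → outlier.
2.69: M = -5.81 → outlier.
3.74: M = -3.73 → outlier.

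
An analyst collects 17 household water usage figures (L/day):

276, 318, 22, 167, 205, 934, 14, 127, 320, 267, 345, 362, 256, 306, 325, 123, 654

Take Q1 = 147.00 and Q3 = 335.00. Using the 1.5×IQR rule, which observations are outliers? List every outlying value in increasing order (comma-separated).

IQR = Q3 − Q1 = 335.00 − 147.00 = 188.00.
Lower fence = Q1 − 1.5·IQR = 147.00 − 282.00 = -135.00.
Upper fence = Q3 + 1.5·IQR = 335.00 + 282.00 = 617.00.
654 > 617.00 → outlier.
934 > 617.00 → outlier.
All remaining values lie within [-135.00, 617.00].

654, 934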